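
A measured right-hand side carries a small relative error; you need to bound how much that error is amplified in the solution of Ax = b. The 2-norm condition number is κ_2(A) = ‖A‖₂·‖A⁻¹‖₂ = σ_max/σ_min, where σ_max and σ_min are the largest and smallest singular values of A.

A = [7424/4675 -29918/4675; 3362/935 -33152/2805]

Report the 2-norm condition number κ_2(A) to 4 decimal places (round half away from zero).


46.2000

form AᵀA = [1168484/75625 -11947264/226875; -11947264/226875 122948644/680625] with trace 213544/1089 and determinant 19600/1089
eigenvalues of AᵀA: λ = (tr ± √(tr²−4·det))/2 = 196, 100/1089
σ_max=√196=14, σ_min=√(100/1089)=(10/33) → κ = 46.2000


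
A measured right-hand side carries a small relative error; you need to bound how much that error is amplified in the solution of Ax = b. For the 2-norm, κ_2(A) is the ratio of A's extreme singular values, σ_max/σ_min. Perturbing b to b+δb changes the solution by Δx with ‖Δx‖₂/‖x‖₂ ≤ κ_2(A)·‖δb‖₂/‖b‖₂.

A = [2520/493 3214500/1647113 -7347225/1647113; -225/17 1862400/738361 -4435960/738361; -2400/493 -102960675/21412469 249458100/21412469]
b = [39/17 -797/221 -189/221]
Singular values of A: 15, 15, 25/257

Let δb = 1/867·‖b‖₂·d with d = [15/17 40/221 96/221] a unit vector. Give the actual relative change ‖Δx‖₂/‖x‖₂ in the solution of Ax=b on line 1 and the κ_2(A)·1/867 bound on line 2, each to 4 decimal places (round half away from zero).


0.0050
0.1779

largest singular value 15, smallest 25/257
κ_2(A) = 15 / (25/257) = 154.2000
worst-case relative error ≤ 154.2000 × 1/867 = 0.1779
solve Ax = b  →  x = [0.2828 9.4866 3.9602]
‖b‖₂ = 4.3589 and ‖x‖₂ = 10.2839
Δx = A⁻¹·δb where δb = 1/867·4.3589·d; ‖Δx‖ = 0.0517
realised ‖Δx‖/‖x‖ = 0.0050
so the bound overstates the realised error by a factor of ≈ 35.3893 (computed from the unrounded values)


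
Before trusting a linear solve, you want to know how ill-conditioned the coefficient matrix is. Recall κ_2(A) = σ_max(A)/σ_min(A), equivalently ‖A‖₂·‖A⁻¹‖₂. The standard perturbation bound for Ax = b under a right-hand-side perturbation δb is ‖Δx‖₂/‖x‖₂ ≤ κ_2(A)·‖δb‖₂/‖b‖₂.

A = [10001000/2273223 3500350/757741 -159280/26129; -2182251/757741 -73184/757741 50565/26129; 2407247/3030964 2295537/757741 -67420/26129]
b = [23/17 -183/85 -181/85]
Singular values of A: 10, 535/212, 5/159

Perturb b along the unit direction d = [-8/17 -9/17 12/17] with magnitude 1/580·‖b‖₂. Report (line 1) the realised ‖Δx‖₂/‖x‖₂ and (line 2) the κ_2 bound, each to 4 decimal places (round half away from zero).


0.0057
0.5483

σ_max = 10, σ_min = 5/159
κ = σ_max/σ_min = 10/(5/159) = 318.0000
worst-case relative error ≤ 318.0000 × 1/580 = 0.5483
solve Ax = b  →  x = [-14.2141 -16.6485 -23.0966]
2-norm of b is 3.3166; of x, 31.8224
δb = ε·‖b‖·d = [-0.0027 -0.0030 0.0040]; solving A·Δx = δb gives ‖Δx‖ = 0.1818
relative error = 0.0057
tightness: 0.0057 against a bound of 0.5483 (unrounded ratio ≈ 0.0104)


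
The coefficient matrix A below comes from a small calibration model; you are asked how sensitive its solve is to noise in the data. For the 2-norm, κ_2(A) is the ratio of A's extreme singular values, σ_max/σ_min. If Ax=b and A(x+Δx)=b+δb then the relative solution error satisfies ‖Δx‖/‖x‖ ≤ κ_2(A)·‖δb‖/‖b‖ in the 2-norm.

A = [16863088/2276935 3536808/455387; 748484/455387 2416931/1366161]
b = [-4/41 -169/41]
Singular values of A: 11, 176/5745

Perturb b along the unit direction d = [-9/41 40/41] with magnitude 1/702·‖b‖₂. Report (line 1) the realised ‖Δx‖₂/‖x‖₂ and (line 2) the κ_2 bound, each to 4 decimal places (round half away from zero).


from the listed singular values, σ₁ = 11, σ_n = 176/5745
κ = σ_max/σ_min = 11/(176/5745) = 359.0625
κ_2(A)·‖δb‖/‖b‖ = 0.5115
solve Ax = b  →  x = [94.4867 -90.1129]
‖b‖ = 4.1231, ‖x‖ = 130.5682
δb = ε·‖b‖·d = [-0.0013 0.0057]; solving A·Δx = δb gives ‖Δx‖ = 0.1917
relative error = 0.0015
realised/bound (from unrounded values) ≈ 0.0029

0.0015
0.5115


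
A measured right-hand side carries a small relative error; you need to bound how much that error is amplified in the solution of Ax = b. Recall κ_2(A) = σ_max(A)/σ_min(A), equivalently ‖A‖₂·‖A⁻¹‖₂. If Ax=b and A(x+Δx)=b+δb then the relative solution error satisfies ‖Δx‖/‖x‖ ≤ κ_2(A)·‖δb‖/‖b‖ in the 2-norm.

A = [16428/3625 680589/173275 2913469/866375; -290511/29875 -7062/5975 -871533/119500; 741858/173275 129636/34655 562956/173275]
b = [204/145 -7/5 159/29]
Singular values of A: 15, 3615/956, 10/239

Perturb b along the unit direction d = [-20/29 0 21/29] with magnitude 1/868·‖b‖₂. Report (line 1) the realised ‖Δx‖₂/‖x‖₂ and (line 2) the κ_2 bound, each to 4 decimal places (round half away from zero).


0.0022
0.4130

σ_max = 15, σ_min = 10/239
κ_2(A) = 15 / (10/239) = 358.5000
worst-case relative error ≤ 358.5000 × 1/868 = 0.4130
solve Ax = b  →  x = [-42.9929 0.8363 57.3803]
‖b‖ = 5.8310, ‖x‖ = 71.7049
re-solving with b+δb shifts x by Δx of norm 0.1606
relative error = 0.0022
so the bound overstates the realised error by a factor of ≈ 184.4593 (computed from the unrounded values)


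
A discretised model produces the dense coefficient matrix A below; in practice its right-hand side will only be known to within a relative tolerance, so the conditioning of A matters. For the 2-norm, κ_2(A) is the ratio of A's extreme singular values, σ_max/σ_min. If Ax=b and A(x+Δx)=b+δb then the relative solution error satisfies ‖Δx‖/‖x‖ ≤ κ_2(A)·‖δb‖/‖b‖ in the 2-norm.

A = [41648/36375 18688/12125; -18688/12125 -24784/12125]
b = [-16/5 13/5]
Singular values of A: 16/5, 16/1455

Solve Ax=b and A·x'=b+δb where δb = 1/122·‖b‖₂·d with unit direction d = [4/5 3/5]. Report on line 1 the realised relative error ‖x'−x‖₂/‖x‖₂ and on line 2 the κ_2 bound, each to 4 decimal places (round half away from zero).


largest singular value 16/5, smallest 16/1455
condition number: (16/5) ÷ (16/1455) = 291.0000
κ_2(A)·‖δb‖/‖b‖ = 2.3852
solve Ax = b  →  x = [72.0000 -55.5625]
‖b‖ = 4.1231, ‖x‖ = 90.9461
δb = ε·‖b‖·d = [0.0270 0.0203]; solving A·Δx = δb gives ‖Δx‖ = 3.0733
realised ‖Δx‖/‖x‖ = 0.0338
realised/bound (from unrounded values) ≈ 0.0142

0.0338
2.3852


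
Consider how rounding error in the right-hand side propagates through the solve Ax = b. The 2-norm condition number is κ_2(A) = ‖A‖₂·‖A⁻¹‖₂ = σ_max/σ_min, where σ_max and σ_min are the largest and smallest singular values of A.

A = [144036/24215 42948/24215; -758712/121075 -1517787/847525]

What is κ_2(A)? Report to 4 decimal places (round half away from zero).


175.3500

M = AᵀA = [1301192784/17430625 2656508184/122014375; 2656508184/122014375 5425954209/854100625]. tr(M)=110695041/1366561, det(M)=291600/1366561
solving λ² − 110695041/1366561·λ + 291600/1366561 = 0 gives λ = 81, 3600/1366561
σ_max=√81=9, σ_min=√(3600/1366561)=(60/1169) → κ = 175.3500


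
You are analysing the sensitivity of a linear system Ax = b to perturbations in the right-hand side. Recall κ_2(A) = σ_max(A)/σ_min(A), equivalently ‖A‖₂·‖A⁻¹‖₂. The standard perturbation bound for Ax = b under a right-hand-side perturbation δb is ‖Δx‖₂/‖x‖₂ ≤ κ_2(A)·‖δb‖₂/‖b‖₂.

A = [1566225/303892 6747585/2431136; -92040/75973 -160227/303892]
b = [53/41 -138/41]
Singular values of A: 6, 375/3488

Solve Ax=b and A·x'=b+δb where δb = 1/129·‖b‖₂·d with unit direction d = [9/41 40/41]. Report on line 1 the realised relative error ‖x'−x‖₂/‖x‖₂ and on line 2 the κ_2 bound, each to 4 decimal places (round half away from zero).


largest singular value 6, smallest 375/3488
κ_2(A) = 6 / (375/3488) = 55.8080
κ_2(A)·‖δb‖/‖b‖ = 0.4326
solve Ax = b  →  x = [13.4254 -24.4643]
2-norm of b is 3.6056; of x, 27.9060
δb = ε·‖b‖·d = [0.0061 0.0273]; solving A·Δx = δb gives ‖Δx‖ = 0.2600
relative error = 0.0093
tightness: 0.0093 against a bound of 0.4326 (unrounded ratio ≈ 0.0215)

0.0093
0.4326


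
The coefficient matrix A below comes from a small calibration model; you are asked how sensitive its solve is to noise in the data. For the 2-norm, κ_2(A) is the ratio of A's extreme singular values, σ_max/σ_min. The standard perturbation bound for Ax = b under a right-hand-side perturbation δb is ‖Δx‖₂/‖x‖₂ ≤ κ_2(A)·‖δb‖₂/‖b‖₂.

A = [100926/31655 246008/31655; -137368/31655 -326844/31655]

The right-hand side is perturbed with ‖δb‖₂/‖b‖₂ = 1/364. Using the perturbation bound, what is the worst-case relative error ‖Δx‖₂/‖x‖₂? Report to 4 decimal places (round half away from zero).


0.6690

AᵀA = [1162240996/40081561 2789060400/40081561; 2789060400/40081561 6693877456/40081561]; tr = 46485908/237169, det = 153664/237169
char-poly roots: 196 and 784/237169
κ_2(A) = √(λ_max/λ_min) = √(196 / (784/237169)) = 243.5000
worst-case relative error ≤ 243.5000 × 1/364 = 0.6690


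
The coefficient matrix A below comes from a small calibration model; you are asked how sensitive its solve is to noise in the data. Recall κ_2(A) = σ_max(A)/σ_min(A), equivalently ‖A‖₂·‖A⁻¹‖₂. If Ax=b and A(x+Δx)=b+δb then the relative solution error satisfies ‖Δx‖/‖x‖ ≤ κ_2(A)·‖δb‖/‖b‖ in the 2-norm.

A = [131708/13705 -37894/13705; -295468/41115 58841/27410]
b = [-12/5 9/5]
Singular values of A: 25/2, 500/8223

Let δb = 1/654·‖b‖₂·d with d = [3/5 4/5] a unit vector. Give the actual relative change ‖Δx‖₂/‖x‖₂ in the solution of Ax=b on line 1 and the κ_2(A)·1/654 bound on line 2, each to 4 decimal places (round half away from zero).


0.3143
0.3143

largest singular value 25/2, smallest 500/8223
condition number: (25/2) ÷ (500/8223) = 205.5750
worst-case relative error ≤ 205.5750 × 1/654 = 0.3143
solve Ax = b  →  x = [-0.2304 0.0672]
2-norm of b is 3.0000; of x, 0.2400
with δb = [0.0028 0.0037], A·Δx = δb → ‖Δx‖ = 0.0754
relative error = 0.3143
so the bound is sharp here: realised error equals the bound


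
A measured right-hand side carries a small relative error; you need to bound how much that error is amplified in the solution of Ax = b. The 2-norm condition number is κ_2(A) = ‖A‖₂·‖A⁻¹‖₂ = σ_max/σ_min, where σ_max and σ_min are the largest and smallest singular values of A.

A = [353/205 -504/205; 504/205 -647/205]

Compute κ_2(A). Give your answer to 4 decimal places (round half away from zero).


41.0000

M = AᵀA = [15145/1681 -20160/1681; -20160/1681 26905/1681]. tr(M)=42050/1681, det(M)=625/1681
λ_max, λ_min = (42050/1681 ± √1764000000/2825761)/2 = 25, 25/1681
κ_2(A) = √(λ_max/λ_min) = √(25 / (25/1681)) = 41.0000


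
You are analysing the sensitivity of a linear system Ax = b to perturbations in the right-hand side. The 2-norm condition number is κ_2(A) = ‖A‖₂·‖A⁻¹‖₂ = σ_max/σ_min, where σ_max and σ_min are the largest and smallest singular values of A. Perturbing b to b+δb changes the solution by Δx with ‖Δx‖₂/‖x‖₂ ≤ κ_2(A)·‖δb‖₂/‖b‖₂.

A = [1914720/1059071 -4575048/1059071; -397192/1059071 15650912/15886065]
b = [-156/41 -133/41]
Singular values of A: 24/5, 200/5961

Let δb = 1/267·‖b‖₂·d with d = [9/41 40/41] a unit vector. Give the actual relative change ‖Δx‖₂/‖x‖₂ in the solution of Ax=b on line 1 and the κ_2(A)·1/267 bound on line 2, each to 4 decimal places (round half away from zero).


0.0047
0.5358

largest singular value 24/5, smallest 200/5961
condition number: (24/5) ÷ (200/5961) = 143.0640
worst-case relative error ≤ 143.0640 × 1/267 = 0.5358
solve Ax = b  →  x = [-110.2896 -45.2769]
‖b‖₂ = 5.0000 and ‖x‖₂ = 119.2216
re-solving with b+δb shifts x by Δx of norm 0.5581
relative error = 0.0047
tightness: 0.0047 against a bound of 0.5358 (unrounded ratio ≈ 0.0087)


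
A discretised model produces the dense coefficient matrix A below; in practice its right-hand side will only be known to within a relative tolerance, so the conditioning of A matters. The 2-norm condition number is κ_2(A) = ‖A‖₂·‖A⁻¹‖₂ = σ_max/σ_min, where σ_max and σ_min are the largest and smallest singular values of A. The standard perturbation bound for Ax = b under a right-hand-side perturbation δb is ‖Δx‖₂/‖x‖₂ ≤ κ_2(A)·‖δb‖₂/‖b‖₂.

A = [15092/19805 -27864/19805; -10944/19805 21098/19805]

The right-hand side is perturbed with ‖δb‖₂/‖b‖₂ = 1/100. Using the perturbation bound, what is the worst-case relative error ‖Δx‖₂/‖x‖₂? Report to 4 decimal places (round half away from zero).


M = AᵀA = [13901584/15689521 -26056800/15689521; -26056800/15689521 48861124/15689521]. tr(M)=217172/54289, det(M)=64/54289
λ_max, λ_min = (217172/54289 ± √47149779600/2947295521)/2 = 4, 16/54289
so κ_2 = √(4 / (16/54289)) = 116.5000
bound on ‖Δx‖/‖x‖: κ·ε = 116.5000·1/100 = 1.1650

1.1650


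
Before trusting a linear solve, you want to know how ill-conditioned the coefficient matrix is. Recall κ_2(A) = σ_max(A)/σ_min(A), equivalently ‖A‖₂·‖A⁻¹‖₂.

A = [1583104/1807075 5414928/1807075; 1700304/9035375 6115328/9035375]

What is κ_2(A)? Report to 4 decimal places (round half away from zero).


352.6000

AᵀA = [38992558336/48565140625 133675057152/48565140625; 133675057152/48565140625 458318481664/48565140625]; tr = 795697664/77704225, det = 65536/77704225
λ_max, λ_min = (795697664/77704225 ± √633114402798698496/6037946582850625)/2 = 256/25, 256/3108169
κ = σ_max/σ_min = (16/5)/(16/1763) = 352.6000


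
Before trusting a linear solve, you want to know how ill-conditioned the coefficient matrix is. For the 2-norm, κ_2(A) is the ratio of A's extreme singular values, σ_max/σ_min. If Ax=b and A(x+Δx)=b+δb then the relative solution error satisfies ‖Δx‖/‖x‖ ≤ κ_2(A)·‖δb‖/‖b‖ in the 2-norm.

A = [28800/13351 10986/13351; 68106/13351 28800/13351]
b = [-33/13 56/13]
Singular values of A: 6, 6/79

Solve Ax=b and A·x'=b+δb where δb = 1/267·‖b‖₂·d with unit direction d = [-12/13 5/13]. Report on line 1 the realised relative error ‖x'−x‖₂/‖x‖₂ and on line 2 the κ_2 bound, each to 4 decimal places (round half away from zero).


from the listed singular values, σ₁ = 6, σ_n = 6/79
κ = σ_max/σ_min = 6/(6/79) = 79.0000
perturbation bound = 79.0000·1/267 = 0.2959
solve Ax = b  →  x = [-19.7949 48.8077]
‖b‖₂ = 5.0000 and ‖x‖₂ = 52.6690
with δb = [-0.0173 0.0072], A·Δx = δb → ‖Δx‖ = 0.2466
relative error = 0.0047
tightness: 0.0047 against a bound of 0.2959 (unrounded ratio ≈ 0.0158)

0.0047
0.2959


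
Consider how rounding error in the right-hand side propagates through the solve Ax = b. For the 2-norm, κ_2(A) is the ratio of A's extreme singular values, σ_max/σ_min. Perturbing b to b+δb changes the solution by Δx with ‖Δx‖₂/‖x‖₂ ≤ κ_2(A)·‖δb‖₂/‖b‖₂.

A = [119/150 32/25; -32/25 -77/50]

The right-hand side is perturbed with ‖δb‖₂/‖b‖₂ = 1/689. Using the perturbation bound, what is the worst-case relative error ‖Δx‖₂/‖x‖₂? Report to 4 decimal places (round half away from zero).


0.0218

form AᵀA = [2041/900 224/75; 224/75 401/100] with trace 113/18 and determinant 25/144
eigenvalues of AᵀA: λ = (tr ± √(tr²−4·det))/2 = 25/4, 1/36
so κ_2 = √((25/4) / (1/36)) = 15.0000
worst-case relative error ≤ 15.0000 × 1/689 = 0.0218


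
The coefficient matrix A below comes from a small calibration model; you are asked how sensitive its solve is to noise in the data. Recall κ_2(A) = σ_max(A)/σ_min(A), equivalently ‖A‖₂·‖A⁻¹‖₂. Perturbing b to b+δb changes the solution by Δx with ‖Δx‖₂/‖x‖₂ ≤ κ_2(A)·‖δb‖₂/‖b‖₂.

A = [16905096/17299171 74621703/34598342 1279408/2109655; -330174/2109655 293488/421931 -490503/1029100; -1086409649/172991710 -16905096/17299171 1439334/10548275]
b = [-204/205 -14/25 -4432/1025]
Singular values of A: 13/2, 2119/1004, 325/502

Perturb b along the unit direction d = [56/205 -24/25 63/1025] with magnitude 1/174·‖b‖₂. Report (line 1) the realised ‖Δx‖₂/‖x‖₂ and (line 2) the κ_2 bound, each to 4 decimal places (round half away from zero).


0.0351
0.0577

largest singular value 13/2, smallest 325/502
κ_2(A) = (13/2) / (325/502) = 10.0400
worst-case relative error ≤ 10.0400 × 1/174 = 0.0577
solve Ax = b  →  x = [0.8033 -0.7669 -0.2080]
2-norm of b is 4.4721; of x, 1.1299
δb = ε·‖b‖·d = [0.0070 -0.0247 0.0016]; solving A·Δx = δb gives ‖Δx‖ = 0.0397
relative error = 0.0351
tightness: 0.0351 against a bound of 0.0577 (unrounded ratio ≈ 0.6089)


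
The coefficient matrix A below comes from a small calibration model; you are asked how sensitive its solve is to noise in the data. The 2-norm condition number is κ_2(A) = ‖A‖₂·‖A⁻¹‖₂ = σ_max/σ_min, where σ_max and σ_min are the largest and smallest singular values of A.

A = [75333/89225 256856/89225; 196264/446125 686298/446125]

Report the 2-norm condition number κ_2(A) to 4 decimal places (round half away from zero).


AᵀA = [180396079921/199027515625 618438916872/199027515625; 618438916872/199027515625 2120380063204/199027515625]; tr = 3681241829/318444025, det = 334084/318444025
char-poly roots: 289/25 and 1156/12737761
κ_2(A) = √(λ_max/λ_min) = √((289/25) / (1156/12737761)) = 356.9000

356.9000


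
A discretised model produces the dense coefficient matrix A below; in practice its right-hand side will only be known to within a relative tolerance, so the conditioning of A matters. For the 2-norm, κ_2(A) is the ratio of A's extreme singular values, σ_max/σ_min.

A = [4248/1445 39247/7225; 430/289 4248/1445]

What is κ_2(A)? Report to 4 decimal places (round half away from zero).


87.5000

AᵀA = [78436/7225 734904/36125; 734904/36125 6890881/180625]; tr = 30629/625, det = 196/625
char-poly roots: 49 and 4/625
so κ_2 = √(49 / (4/625)) = 87.5000


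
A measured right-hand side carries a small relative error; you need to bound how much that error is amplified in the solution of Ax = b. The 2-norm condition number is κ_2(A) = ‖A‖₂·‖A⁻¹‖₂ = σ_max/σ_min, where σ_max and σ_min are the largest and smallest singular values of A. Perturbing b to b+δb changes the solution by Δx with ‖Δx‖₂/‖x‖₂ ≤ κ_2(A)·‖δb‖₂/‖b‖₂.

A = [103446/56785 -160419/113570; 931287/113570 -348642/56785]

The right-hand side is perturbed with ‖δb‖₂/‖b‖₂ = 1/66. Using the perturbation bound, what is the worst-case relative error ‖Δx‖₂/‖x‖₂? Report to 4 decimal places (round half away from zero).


4.1970

AᵀA = [541403793/7672900 -101511144/1918225; -101511144/1918225 304544457/7672900]; tr = 16918965/153458, det = 194481/1227664
char-poly roots: 441/4 and 441/306916
κ = σ_max/σ_min = (21/2)/(21/554) = 277.0000
bound on ‖Δx‖/‖x‖: κ·ε = 277.0000·1/66 = 4.1970


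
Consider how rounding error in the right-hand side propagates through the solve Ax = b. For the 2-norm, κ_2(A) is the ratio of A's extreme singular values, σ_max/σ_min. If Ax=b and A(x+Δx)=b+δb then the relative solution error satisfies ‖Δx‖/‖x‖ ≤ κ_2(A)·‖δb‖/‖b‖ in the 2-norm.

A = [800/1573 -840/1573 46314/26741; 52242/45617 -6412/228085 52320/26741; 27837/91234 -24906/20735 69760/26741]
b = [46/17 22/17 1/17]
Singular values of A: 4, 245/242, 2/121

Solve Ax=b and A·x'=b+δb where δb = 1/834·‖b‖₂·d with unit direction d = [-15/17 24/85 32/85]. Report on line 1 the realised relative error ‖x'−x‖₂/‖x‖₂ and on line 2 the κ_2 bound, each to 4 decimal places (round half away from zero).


0.0018
0.2902

largest singular value 4, smallest 2/121
κ = σ_max/σ_min = 4/(2/121) = 242.0000
κ_2(A)·‖δb‖/‖b‖ = 0.2902
solve Ax = b  →  x = [77.8771 -80.3387 -46.0769]
2-norm of b is 3.0000; of x, 121.0051
re-solving with b+δb shifts x by Δx of norm 0.2176
realised ‖Δx‖/‖x‖ = 0.0018
realised/bound (from unrounded values) ≈ 0.0062


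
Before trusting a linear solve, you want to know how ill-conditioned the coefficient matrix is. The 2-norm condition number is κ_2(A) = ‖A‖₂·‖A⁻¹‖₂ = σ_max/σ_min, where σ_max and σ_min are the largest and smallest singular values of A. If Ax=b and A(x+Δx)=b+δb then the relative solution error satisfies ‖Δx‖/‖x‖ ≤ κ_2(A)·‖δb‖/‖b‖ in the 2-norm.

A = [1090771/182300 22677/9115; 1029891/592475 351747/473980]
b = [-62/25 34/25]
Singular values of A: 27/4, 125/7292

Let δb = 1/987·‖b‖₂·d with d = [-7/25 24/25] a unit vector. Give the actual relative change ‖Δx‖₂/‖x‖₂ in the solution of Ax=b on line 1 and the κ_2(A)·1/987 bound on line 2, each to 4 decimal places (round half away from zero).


0.0014
0.3990

σ_max = 27/4, σ_min = 125/7292
κ_2(A) = (27/4) / (125/7292) = 393.7680
worst-case relative error ≤ 393.7680 × 1/987 = 0.3990
solve Ax = b  →  x = [-45.1474 107.5833]
‖b‖ = 2.8284, ‖x‖ = 116.6724
re-solving with b+δb shifts x by Δx of norm 0.1672
relative error = 0.0014
so the bound overstates the realised error by a factor of ≈ 278.4369 (computed from the unrounded values)


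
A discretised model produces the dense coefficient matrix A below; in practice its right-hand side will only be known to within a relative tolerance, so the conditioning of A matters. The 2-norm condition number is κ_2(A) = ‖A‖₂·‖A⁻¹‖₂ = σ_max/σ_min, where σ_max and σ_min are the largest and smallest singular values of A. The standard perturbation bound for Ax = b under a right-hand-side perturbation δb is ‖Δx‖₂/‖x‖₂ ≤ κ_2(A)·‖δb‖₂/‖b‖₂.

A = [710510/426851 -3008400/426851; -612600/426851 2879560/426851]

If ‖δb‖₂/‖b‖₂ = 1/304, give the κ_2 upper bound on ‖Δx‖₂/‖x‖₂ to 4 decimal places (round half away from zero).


0.2952

M = AᵀA = [1046496100/216648961 -4639140000/216648961; -4639140000/216648961 20621089600/216648961]. tr(M)=12889700/128881, det(M)=160000/128881
eigenvalues of AᵀA: λ = (tr ± √(tr²−4·det))/2 = 100, 1600/128881
κ = σ_max/σ_min = 10/(40/359) = 89.7500
worst-case relative error ≤ 89.7500 × 1/304 = 0.2952


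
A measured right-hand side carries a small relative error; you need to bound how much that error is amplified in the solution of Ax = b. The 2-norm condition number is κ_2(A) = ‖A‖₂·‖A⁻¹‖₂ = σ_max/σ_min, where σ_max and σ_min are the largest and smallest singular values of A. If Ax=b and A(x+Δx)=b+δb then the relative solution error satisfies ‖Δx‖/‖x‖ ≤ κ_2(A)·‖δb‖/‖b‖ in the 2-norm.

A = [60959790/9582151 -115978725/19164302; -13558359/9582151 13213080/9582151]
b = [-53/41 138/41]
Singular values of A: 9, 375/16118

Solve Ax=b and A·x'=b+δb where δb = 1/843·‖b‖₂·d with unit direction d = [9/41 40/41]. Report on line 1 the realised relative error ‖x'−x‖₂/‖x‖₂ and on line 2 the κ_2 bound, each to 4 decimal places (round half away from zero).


σ_max = 9, σ_min = 375/16118
κ_2(A) = 9 / (375/16118) = 386.8320
κ_2(A)·‖δb‖/‖b‖ = 0.4589
solve Ax = b  →  x = [88.7660 93.5265]
2-norm of b is 3.6056; of x, 128.9442
with δb = [0.0009 0.0042], A·Δx = δb → ‖Δx‖ = 0.1838
dividing the unrounded norms, ‖Δx‖/‖x‖ = 0.0014
realised/bound (from unrounded values) ≈ 0.0031

0.0014
0.4589


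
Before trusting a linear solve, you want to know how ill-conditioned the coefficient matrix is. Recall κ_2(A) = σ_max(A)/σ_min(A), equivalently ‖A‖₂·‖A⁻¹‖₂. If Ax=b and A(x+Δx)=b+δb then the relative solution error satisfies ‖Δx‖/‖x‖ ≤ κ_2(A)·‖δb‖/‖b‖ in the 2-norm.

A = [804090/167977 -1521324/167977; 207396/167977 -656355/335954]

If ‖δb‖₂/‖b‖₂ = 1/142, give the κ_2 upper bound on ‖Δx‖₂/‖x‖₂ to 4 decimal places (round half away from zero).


0.4243

AᵀA = [410216436/16785409 -768199950/16785409; -768199950/16785409 5763538809/67141636]; tr = 25620777/232324, det = 194481/58081
solving λ² − 25620777/232324·λ + 194481/58081 = 0 gives λ = 441/4, 1764/58081
so κ_2 = √((441/4) / (1764/58081)) = 60.2500
worst-case relative error ≤ 60.2500 × 1/142 = 0.4243


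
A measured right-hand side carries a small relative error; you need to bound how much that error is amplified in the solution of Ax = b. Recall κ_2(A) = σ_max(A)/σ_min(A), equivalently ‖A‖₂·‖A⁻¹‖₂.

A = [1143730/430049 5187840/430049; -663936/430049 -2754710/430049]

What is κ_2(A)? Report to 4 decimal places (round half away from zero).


AᵀA = [6051658564/639938209 26859651840/639938209; 26859651840/639938209 119384467300/639938209]; tr = 74619944/380689, det = 960400/380689
eigenvalues of AᵀA: λ = (tr ± √(tr²−4·det))/2 = 196, 4900/380689
κ_2(A) = √(λ_max/λ_min) = √(196 / (4900/380689)) = 123.4000

123.4000


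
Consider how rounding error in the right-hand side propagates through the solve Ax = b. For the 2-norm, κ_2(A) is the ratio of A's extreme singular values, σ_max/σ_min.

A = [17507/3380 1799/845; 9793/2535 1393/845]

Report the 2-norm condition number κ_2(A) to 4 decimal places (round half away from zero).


156.0000

form AᵀA = [171716041/4112784 5962075/342732; 5962075/342732 207074/28561] with trace 1192513/24336 and determinant 2401/24336
eigenvalues of AᵀA: λ = (tr ± √(tr²−4·det))/2 = 49, 49/24336
so κ_2 = √(49 / (49/24336)) = 156.0000


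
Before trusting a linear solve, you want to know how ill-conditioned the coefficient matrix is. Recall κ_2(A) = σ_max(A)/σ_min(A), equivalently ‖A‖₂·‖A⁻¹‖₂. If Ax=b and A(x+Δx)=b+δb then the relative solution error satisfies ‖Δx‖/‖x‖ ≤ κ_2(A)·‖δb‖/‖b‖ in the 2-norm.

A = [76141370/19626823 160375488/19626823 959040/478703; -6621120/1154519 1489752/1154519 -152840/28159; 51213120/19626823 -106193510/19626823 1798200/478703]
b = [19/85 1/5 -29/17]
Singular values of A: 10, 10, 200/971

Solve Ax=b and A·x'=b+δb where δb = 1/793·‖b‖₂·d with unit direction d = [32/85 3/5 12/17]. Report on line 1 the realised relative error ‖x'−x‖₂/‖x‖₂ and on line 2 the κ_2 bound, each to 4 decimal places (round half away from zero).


from the listed singular values, σ₁ = 10, σ_n = 200/971
condition number: 10 ÷ (200/971) = 48.5500
perturbation bound = 48.5500·1/793 = 0.0612
solve Ax = b  →  x = [3.2179 -0.6215 -3.5847]
‖b‖₂ = 1.7321 and ‖x‖₂ = 4.8571
re-solving with b+δb shifts x by Δx of norm 0.0106
dividing the unrounded norms, ‖Δx‖/‖x‖ = 0.0022
so the bound overstates the realised error by a factor of ≈ 28.0422 (computed from the unrounded values)

0.0022
0.0612


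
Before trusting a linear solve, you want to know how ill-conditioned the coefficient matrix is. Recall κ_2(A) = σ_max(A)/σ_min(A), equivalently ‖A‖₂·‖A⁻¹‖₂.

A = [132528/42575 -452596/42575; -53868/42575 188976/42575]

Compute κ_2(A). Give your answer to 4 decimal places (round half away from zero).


form AᵀA = [121097232/10725625 -415156224/10725625; -415156224/10725625 1423402768/10725625] with trace 2471200/17161 and determinant 2304/17161
eigenvalues of AᵀA: λ = (tr ± √(tr²−4·det))/2 = 144, 16/17161
κ = σ_max/σ_min = 12/(4/131) = 393.0000

393.0000


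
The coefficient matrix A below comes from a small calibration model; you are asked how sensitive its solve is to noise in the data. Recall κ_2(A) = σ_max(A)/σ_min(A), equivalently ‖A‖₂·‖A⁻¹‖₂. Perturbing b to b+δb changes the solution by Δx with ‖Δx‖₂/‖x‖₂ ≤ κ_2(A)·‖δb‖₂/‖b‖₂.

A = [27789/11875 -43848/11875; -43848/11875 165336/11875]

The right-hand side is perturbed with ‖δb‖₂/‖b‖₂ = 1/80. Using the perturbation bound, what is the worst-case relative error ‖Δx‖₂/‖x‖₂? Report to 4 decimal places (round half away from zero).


0.1484

form AᵀA = [4311801/225625 -13549032/225625; -13549032/225625 46813824/225625] with trace 81801/361 and determinant 129600/361
eigenvalues of AᵀA: λ = (tr ± √(tr²−4·det))/2 = 225, 576/361
so κ_2 = √(225 / (576/361)) = 11.8750
worst-case relative error ≤ 11.8750 × 1/80 = 0.1484


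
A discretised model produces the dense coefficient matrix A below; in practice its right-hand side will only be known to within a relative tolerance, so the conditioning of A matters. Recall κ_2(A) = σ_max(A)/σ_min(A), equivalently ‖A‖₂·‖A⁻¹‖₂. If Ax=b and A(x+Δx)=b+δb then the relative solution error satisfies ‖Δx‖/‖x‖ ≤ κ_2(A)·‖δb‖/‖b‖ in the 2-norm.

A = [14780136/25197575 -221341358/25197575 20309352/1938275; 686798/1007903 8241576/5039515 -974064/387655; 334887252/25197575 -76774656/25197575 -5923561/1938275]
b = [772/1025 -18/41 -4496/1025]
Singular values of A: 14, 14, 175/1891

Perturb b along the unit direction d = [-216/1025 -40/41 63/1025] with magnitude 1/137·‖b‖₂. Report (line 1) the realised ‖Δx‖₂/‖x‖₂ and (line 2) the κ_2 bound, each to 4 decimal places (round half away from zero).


σ_max = 14, σ_min = 175/1891
condition number: 14 ÷ (175/1891) = 151.2800
bound on ‖Δx‖/‖x‖: κ·ε = 151.2800·1/137 = 1.1042
solve Ax = b  →  x = [-0.2967 0.0308 0.1143]
2-norm of b is 4.4721; of x, 0.3194
re-solving with b+δb shifts x by Δx of norm 0.3527
relative error = 1.1042
so the bound is sharp here: realised error equals the bound

1.1042
1.1042


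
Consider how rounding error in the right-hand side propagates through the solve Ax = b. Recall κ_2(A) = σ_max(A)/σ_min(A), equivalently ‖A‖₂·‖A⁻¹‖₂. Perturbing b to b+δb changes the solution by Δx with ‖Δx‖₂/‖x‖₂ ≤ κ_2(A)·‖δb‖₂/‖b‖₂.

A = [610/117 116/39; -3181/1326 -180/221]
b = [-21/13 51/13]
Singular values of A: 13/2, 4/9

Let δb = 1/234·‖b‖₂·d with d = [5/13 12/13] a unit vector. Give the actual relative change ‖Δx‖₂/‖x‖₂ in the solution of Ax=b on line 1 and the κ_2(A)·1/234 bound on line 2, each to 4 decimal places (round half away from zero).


0.0060
0.0625

largest singular value 13/2, smallest 4/9
condition number: (13/2) ÷ (4/9) = 14.6250
bound on ‖Δx‖/‖x‖: κ·ε = 14.6250·1/234 = 0.0625
solve Ax = b  →  x = [-3.5837 5.7387]
‖b‖ = 4.2426, ‖x‖ = 6.7658
δb = ε·‖b‖·d = [0.0070 0.0167]; solving A·Δx = δb gives ‖Δx‖ = 0.0408
realised ‖Δx‖/‖x‖ = 0.0060
realised/bound (from unrounded values) ≈ 0.0965


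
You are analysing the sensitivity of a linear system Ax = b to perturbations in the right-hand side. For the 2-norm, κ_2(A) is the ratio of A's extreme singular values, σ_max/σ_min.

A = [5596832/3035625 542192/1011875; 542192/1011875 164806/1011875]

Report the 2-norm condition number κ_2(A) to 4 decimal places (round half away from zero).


AᵀA = [54352444672/14744030625 5284203232/4914676875; 5284203232/4914676875 513813092/1638225625]; tr = 94362820/23590449, det = 4096/23590449
char-poly roots: 4 and 1024/23590449
σ_max=√4=2, σ_min=√(1024/23590449)=(32/4857) → κ = 303.5625

303.5625


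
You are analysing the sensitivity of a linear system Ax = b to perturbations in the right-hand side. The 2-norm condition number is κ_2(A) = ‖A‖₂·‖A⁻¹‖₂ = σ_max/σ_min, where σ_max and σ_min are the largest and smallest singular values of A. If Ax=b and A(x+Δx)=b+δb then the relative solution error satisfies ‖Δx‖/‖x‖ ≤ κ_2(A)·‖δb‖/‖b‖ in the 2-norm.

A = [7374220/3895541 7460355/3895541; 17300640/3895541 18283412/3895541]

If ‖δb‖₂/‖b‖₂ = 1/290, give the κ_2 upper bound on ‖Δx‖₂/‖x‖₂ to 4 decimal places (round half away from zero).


M = AᵀA = [2092847722000/89794317649 2197213183620/89794317649; 2197213183620/89794317649 2307337580401/89794317649]. tr(M)=5232087161/106770889, det(M)=15366400/106770889
char-poly roots: 49 and 313600/106770889
κ = σ_max/σ_min = 7/(560/10333) = 129.1625
κ_2(A)·‖δb‖/‖b‖ = 0.4454

0.4454


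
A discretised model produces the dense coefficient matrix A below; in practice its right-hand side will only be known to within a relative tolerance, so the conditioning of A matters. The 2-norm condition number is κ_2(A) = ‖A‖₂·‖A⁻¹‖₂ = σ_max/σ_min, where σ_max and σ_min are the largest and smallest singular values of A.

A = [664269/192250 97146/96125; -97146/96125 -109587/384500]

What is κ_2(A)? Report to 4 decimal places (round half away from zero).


384.5000

M = AᵀA = [766404297/59136100 111766473/29568050; 111766473/29568050 260810937/236544400]. tr(M)=133057125/9461776, det(M)=50625/37847104
λ_max, λ_min = (133057125/9461776 ± √17703719510855625/89525205074176)/2 = 225/16, 225/2365444
σ_max=√(225/16)=(15/4), σ_min=√(225/2365444)=(15/1538) → κ = 384.5000


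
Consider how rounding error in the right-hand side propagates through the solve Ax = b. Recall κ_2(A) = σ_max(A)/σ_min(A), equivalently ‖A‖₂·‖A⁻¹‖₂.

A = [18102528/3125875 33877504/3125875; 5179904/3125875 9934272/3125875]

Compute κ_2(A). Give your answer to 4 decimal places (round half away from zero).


AᵀA = [567252680704/15633751225 42542530560/625350049; 42542530560/625350049 1994200059904/15633751225]; tr = 8863158272/54096025, det = 268435456/1352400625
char-poly roots: 4096/25 and 65536/54096025
σ_max=√(4096/25)=(64/5), σ_min=√(65536/54096025)=(256/7355) → κ = 367.7500

367.7500


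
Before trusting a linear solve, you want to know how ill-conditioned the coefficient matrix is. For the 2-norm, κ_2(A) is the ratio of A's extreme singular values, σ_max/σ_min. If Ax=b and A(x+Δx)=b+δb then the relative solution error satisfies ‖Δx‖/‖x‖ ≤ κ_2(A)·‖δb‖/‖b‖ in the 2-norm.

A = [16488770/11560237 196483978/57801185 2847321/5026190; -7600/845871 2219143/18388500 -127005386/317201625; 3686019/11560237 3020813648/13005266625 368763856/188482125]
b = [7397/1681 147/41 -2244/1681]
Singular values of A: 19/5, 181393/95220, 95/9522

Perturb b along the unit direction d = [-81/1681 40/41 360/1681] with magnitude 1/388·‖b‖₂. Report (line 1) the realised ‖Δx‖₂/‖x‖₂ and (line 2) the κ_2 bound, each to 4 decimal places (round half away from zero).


0.0050
0.9816

largest singular value 19/5, smallest 95/9522
condition number: (19/5) ÷ (95/9522) = 380.8800
worst-case relative error ≤ 380.8800 × 1/388 = 0.9816
solve Ax = b  →  x = [-277.1595 112.3995 31.1428]
‖b‖ = 5.8310, ‖x‖ = 300.7007
δb = ε·‖b‖·d = [-0.0007 0.0147 0.0032]; solving A·Δx = δb gives ‖Δx‖ = 1.5063
relative error = 0.0050
realised/bound (from unrounded values) ≈ 0.0051


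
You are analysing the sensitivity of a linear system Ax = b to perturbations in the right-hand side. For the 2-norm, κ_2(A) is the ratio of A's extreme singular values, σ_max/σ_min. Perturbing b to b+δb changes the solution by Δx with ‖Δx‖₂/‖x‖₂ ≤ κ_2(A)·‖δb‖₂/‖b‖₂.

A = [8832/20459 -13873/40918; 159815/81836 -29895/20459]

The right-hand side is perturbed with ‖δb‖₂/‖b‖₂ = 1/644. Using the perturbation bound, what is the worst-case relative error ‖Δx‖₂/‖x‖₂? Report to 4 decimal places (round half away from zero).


0.3099

form AᵀA = [15936289/3984016 -2987937/996004; -2987937/996004 2241109/996004] with trace 24900725/3984016 and determinant 15625/15936064
eigenvalues of AᵀA: λ = (tr ± √(tr²−4·det))/2 = 25/4, 625/3984016
σ_max=√(25/4)=(5/2), σ_min=√(625/3984016)=(25/1996) → κ = 199.6000
bound on ‖Δx‖/‖x‖: κ·ε = 199.6000·1/644 = 0.3099


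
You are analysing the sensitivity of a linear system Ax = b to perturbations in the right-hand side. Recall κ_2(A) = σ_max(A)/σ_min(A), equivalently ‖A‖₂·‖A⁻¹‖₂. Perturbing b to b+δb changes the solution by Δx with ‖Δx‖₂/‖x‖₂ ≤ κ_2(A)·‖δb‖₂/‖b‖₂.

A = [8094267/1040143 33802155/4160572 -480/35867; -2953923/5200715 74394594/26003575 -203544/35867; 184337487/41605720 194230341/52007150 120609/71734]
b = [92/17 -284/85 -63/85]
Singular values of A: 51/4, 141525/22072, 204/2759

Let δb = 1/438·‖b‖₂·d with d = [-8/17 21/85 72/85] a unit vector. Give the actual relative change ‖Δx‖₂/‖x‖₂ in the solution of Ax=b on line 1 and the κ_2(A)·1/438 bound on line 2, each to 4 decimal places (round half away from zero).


0.0037
0.3937

σ_max = 51/4, σ_min = 204/2759
κ = σ_max/σ_min = (51/4)/(204/2759) = 172.4375
worst-case relative error ≤ 172.4375 × 1/438 = 0.3937
solve Ax = b  →  x = [36.5077 -34.3360 -20.3751]
‖b‖ = 6.4031, ‖x‖ = 54.1010
with δb = [-0.0069 0.0036 0.0124], A·Δx = δb → ‖Δx‖ = 0.1977
realised ‖Δx‖/‖x‖ = 0.0037
tightness: 0.0037 against a bound of 0.3937 (unrounded ratio ≈ 0.0093)


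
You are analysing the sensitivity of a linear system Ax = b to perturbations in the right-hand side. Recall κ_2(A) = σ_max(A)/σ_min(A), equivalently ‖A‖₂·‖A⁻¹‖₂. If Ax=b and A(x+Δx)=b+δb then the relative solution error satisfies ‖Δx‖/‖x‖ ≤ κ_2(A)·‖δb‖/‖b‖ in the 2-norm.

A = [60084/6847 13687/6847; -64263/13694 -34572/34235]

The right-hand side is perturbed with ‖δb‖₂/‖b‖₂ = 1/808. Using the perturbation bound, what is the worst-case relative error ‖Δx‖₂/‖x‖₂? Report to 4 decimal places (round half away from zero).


0.2480

M = AᵀA = [18570081393/187525636 5222698758/234407045; 5222698758/234407045 5878572409/1172035225]. tr(M)=290164381/2788900, det(M)=751689/2788900
eigenvalues of AᵀA: λ = (tr ± √(tr²−4·det))/2 = 2601/25, 289/111556
so κ_2 = √((2601/25) / (289/111556)) = 200.4000
bound on ‖Δx‖/‖x‖: κ·ε = 200.4000·1/808 = 0.2480


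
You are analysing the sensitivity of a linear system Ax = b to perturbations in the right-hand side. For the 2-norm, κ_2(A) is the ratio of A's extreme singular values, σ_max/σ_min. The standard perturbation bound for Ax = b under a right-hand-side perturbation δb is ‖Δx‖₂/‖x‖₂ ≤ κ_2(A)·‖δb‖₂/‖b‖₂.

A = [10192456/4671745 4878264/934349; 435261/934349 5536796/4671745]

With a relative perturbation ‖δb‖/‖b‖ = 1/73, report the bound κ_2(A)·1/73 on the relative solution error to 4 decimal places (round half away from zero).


3.0017

form AᵀA = [64617764881/12983463025 6202432188/519338521; 6202432188/519338521 372155027536/12983463025] with trace 2584454393/76825225 and determinant 45265984/1920630625
solving λ² − 2584454393/76825225·λ + 45265984/1920630625 = 0 gives λ = 841/25, 53824/76825225
κ = σ_max/σ_min = (29/5)/(232/8765) = 219.1250
perturbation bound = 219.1250·1/73 = 3.0017


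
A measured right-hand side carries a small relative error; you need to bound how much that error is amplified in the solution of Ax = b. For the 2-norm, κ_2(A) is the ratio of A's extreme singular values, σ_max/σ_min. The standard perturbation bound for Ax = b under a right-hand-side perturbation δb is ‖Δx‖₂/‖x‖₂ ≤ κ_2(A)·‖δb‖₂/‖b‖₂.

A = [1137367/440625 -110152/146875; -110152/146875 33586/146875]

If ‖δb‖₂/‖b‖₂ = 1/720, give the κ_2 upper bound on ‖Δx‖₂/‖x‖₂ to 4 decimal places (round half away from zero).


0.3917

AᵀA = [2244487777/310640625 -218211112/103546875; -218211112/103546875 21218372/34515625]; tr = 155869/19881, det = 9604/12425625
λ_max, λ_min = (155869/19881 ± √15183701977129/247033850625)/2 = 196/25, 49/497025
so κ_2 = √((196/25) / (49/497025)) = 282.0000
κ_2(A)·‖δb‖/‖b‖ = 0.3917
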